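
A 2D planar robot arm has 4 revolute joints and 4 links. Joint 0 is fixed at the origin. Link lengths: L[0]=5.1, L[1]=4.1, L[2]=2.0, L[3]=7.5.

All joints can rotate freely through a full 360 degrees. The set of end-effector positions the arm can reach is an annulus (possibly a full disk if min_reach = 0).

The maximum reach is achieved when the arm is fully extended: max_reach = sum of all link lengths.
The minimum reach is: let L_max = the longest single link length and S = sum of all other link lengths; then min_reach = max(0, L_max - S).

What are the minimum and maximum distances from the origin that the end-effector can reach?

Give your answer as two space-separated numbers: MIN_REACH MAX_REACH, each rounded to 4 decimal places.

Answer: 0.0000 18.7000

Derivation:
Link lengths: [5.1, 4.1, 2.0, 7.5]
max_reach = 5.1 + 4.1 + 2 + 7.5 = 18.7
L_max = max([5.1, 4.1, 2.0, 7.5]) = 7.5
S (sum of others) = 18.7 - 7.5 = 11.2
min_reach = max(0, 7.5 - 11.2) = max(0, -3.7) = 0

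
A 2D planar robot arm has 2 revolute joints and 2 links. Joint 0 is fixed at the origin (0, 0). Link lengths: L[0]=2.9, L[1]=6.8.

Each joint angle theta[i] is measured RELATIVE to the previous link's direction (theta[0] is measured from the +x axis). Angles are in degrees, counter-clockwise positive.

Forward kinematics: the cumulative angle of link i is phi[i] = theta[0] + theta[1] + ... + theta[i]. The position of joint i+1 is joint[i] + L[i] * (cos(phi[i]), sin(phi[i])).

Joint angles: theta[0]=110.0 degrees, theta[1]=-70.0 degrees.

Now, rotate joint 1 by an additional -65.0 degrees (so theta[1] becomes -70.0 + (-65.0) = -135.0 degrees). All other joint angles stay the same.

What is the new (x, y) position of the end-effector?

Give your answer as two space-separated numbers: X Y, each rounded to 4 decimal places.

Answer: 5.1710 -0.1487

Derivation:
joint[0] = (0.0000, 0.0000)  (base)
link 0: phi[0] = 110 = 110 deg
  cos(110 deg) = -0.3420, sin(110 deg) = 0.9397
  joint[1] = (0.0000, 0.0000) + 2.9 * (-0.3420, 0.9397) = (0.0000 + -0.9919, 0.0000 + 2.7251) = (-0.9919, 2.7251)
link 1: phi[1] = 110 + -135 = -25 deg
  cos(-25 deg) = 0.9063, sin(-25 deg) = -0.4226
  joint[2] = (-0.9919, 2.7251) + 6.8 * (0.9063, -0.4226) = (-0.9919 + 6.1629, 2.7251 + -2.8738) = (5.1710, -0.1487)
End effector: (5.1710, -0.1487)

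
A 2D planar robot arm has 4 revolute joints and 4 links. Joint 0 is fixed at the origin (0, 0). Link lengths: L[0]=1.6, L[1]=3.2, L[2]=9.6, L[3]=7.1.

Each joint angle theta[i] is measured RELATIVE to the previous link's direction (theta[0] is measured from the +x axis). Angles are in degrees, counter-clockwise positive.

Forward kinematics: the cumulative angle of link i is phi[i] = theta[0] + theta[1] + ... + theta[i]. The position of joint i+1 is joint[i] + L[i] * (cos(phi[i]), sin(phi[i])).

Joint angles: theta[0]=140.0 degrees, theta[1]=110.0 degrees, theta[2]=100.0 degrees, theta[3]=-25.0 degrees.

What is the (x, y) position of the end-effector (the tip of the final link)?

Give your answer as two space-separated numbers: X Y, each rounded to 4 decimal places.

joint[0] = (0.0000, 0.0000)  (base)
link 0: phi[0] = 140 = 140 deg
  cos(140 deg) = -0.7660, sin(140 deg) = 0.6428
  joint[1] = (0.0000, 0.0000) + 1.6 * (-0.7660, 0.6428) = (0.0000 + -1.2257, 0.0000 + 1.0285) = (-1.2257, 1.0285)
link 1: phi[1] = 140 + 110 = 250 deg
  cos(250 deg) = -0.3420, sin(250 deg) = -0.9397
  joint[2] = (-1.2257, 1.0285) + 3.2 * (-0.3420, -0.9397) = (-1.2257 + -1.0945, 1.0285 + -3.0070) = (-2.3201, -1.9786)
link 2: phi[2] = 140 + 110 + 100 = 350 deg
  cos(350 deg) = 0.9848, sin(350 deg) = -0.1736
  joint[3] = (-2.3201, -1.9786) + 9.6 * (0.9848, -0.1736) = (-2.3201 + 9.4542, -1.9786 + -1.6670) = (7.1340, -3.6456)
link 3: phi[3] = 140 + 110 + 100 + -25 = 325 deg
  cos(325 deg) = 0.8192, sin(325 deg) = -0.5736
  joint[4] = (7.1340, -3.6456) + 7.1 * (0.8192, -0.5736) = (7.1340 + 5.8160, -3.6456 + -4.0724) = (12.9500, -7.7180)
End effector: (12.9500, -7.7180)

Answer: 12.9500 -7.7180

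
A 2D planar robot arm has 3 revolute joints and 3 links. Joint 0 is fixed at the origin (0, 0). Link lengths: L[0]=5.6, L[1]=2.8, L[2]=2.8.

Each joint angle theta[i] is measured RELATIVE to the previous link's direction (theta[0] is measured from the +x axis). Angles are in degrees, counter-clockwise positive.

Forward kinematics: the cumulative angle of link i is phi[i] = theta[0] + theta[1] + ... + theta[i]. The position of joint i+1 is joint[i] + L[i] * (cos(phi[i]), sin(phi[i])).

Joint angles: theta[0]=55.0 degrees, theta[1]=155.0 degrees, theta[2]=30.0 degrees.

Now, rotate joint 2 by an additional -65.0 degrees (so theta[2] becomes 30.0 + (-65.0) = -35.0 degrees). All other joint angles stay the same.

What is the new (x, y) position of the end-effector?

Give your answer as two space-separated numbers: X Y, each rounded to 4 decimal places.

Answer: -2.0022 3.4313

Derivation:
joint[0] = (0.0000, 0.0000)  (base)
link 0: phi[0] = 55 = 55 deg
  cos(55 deg) = 0.5736, sin(55 deg) = 0.8192
  joint[1] = (0.0000, 0.0000) + 5.6 * (0.5736, 0.8192) = (0.0000 + 3.2120, 0.0000 + 4.5873) = (3.2120, 4.5873)
link 1: phi[1] = 55 + 155 = 210 deg
  cos(210 deg) = -0.8660, sin(210 deg) = -0.5000
  joint[2] = (3.2120, 4.5873) + 2.8 * (-0.8660, -0.5000) = (3.2120 + -2.4249, 4.5873 + -1.4000) = (0.7872, 3.1873)
link 2: phi[2] = 55 + 155 + -35 = 175 deg
  cos(175 deg) = -0.9962, sin(175 deg) = 0.0872
  joint[3] = (0.7872, 3.1873) + 2.8 * (-0.9962, 0.0872) = (0.7872 + -2.7893, 3.1873 + 0.2440) = (-2.0022, 3.4313)
End effector: (-2.0022, 3.4313)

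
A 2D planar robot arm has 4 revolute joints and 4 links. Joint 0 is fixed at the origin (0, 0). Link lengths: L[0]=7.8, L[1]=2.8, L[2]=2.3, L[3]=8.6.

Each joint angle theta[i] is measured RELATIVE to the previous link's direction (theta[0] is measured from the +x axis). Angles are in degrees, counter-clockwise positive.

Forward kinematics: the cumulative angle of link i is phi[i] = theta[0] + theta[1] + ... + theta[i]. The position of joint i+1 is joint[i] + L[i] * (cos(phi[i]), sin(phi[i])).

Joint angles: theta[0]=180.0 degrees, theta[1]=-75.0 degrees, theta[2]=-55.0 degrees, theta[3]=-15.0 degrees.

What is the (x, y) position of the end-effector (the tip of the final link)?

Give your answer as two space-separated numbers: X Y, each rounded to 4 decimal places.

Answer: -0.0016 9.3993

Derivation:
joint[0] = (0.0000, 0.0000)  (base)
link 0: phi[0] = 180 = 180 deg
  cos(180 deg) = -1.0000, sin(180 deg) = 0.0000
  joint[1] = (0.0000, 0.0000) + 7.8 * (-1.0000, 0.0000) = (0.0000 + -7.8000, 0.0000 + 0.0000) = (-7.8000, 0.0000)
link 1: phi[1] = 180 + -75 = 105 deg
  cos(105 deg) = -0.2588, sin(105 deg) = 0.9659
  joint[2] = (-7.8000, 0.0000) + 2.8 * (-0.2588, 0.9659) = (-7.8000 + -0.7247, 0.0000 + 2.7046) = (-8.5247, 2.7046)
link 2: phi[2] = 180 + -75 + -55 = 50 deg
  cos(50 deg) = 0.6428, sin(50 deg) = 0.7660
  joint[3] = (-8.5247, 2.7046) + 2.3 * (0.6428, 0.7660) = (-8.5247 + 1.4784, 2.7046 + 1.7619) = (-7.0463, 4.4665)
link 3: phi[3] = 180 + -75 + -55 + -15 = 35 deg
  cos(35 deg) = 0.8192, sin(35 deg) = 0.5736
  joint[4] = (-7.0463, 4.4665) + 8.6 * (0.8192, 0.5736) = (-7.0463 + 7.0447, 4.4665 + 4.9328) = (-0.0016, 9.3993)
End effector: (-0.0016, 9.3993)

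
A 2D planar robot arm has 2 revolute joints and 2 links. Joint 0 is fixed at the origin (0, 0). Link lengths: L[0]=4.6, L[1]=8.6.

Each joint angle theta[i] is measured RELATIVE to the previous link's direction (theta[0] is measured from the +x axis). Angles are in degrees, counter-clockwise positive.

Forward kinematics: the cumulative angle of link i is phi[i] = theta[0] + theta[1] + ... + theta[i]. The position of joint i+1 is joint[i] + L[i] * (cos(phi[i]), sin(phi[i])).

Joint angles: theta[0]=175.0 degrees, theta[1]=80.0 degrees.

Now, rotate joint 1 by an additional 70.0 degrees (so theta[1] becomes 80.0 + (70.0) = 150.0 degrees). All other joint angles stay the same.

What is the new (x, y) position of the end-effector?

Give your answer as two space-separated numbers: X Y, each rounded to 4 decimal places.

joint[0] = (0.0000, 0.0000)  (base)
link 0: phi[0] = 175 = 175 deg
  cos(175 deg) = -0.9962, sin(175 deg) = 0.0872
  joint[1] = (0.0000, 0.0000) + 4.6 * (-0.9962, 0.0872) = (0.0000 + -4.5825, 0.0000 + 0.4009) = (-4.5825, 0.4009)
link 1: phi[1] = 175 + 150 = 325 deg
  cos(325 deg) = 0.8192, sin(325 deg) = -0.5736
  joint[2] = (-4.5825, 0.4009) + 8.6 * (0.8192, -0.5736) = (-4.5825 + 7.0447, 0.4009 + -4.9328) = (2.4622, -4.5318)
End effector: (2.4622, -4.5318)

Answer: 2.4622 -4.5318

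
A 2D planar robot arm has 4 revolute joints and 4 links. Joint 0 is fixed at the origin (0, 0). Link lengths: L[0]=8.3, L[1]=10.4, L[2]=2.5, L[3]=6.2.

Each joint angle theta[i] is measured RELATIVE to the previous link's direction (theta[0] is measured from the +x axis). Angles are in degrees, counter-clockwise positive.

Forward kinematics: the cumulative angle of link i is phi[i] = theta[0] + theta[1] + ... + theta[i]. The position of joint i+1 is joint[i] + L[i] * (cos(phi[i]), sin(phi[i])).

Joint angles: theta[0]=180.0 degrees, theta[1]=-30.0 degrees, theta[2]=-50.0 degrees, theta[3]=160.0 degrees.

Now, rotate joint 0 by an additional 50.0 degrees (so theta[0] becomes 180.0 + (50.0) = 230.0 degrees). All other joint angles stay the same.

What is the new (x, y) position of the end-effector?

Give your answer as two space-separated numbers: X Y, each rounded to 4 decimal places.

joint[0] = (0.0000, 0.0000)  (base)
link 0: phi[0] = 230 = 230 deg
  cos(230 deg) = -0.6428, sin(230 deg) = -0.7660
  joint[1] = (0.0000, 0.0000) + 8.3 * (-0.6428, -0.7660) = (0.0000 + -5.3351, 0.0000 + -6.3582) = (-5.3351, -6.3582)
link 1: phi[1] = 230 + -30 = 200 deg
  cos(200 deg) = -0.9397, sin(200 deg) = -0.3420
  joint[2] = (-5.3351, -6.3582) + 10.4 * (-0.9397, -0.3420) = (-5.3351 + -9.7728, -6.3582 + -3.5570) = (-15.1079, -9.9152)
link 2: phi[2] = 230 + -30 + -50 = 150 deg
  cos(150 deg) = -0.8660, sin(150 deg) = 0.5000
  joint[3] = (-15.1079, -9.9152) + 2.5 * (-0.8660, 0.5000) = (-15.1079 + -2.1651, -9.9152 + 1.2500) = (-17.2730, -8.6652)
link 3: phi[3] = 230 + -30 + -50 + 160 = 310 deg
  cos(310 deg) = 0.6428, sin(310 deg) = -0.7660
  joint[4] = (-17.2730, -8.6652) + 6.2 * (0.6428, -0.7660) = (-17.2730 + 3.9853, -8.6652 + -4.7495) = (-13.2877, -13.4147)
End effector: (-13.2877, -13.4147)

Answer: -13.2877 -13.4147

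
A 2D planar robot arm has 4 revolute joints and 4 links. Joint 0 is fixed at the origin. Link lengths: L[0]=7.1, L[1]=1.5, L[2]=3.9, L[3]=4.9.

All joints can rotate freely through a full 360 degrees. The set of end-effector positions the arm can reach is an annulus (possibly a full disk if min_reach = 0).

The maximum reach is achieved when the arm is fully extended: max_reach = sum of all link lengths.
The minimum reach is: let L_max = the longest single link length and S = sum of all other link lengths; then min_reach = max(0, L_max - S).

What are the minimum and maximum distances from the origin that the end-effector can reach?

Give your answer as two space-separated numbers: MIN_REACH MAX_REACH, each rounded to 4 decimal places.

Link lengths: [7.1, 1.5, 3.9, 4.9]
max_reach = 7.1 + 1.5 + 3.9 + 4.9 = 17.4
L_max = max([7.1, 1.5, 3.9, 4.9]) = 7.1
S (sum of others) = 17.4 - 7.1 = 10.3
min_reach = max(0, 7.1 - 10.3) = max(0, -3.2) = 0

Answer: 0.0000 17.4000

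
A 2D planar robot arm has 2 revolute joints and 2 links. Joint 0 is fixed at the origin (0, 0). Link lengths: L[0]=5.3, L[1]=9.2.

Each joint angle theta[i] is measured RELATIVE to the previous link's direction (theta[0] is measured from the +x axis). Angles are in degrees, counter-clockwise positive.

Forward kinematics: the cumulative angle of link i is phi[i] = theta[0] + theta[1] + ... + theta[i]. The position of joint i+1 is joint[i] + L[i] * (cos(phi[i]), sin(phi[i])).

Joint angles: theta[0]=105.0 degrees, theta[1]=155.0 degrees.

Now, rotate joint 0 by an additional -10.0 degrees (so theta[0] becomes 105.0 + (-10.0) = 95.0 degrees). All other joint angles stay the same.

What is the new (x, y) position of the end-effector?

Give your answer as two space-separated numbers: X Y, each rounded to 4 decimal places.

Answer: -3.6085 -3.3653

Derivation:
joint[0] = (0.0000, 0.0000)  (base)
link 0: phi[0] = 95 = 95 deg
  cos(95 deg) = -0.0872, sin(95 deg) = 0.9962
  joint[1] = (0.0000, 0.0000) + 5.3 * (-0.0872, 0.9962) = (0.0000 + -0.4619, 0.0000 + 5.2798) = (-0.4619, 5.2798)
link 1: phi[1] = 95 + 155 = 250 deg
  cos(250 deg) = -0.3420, sin(250 deg) = -0.9397
  joint[2] = (-0.4619, 5.2798) + 9.2 * (-0.3420, -0.9397) = (-0.4619 + -3.1466, 5.2798 + -8.6452) = (-3.6085, -3.3653)
End effector: (-3.6085, -3.3653)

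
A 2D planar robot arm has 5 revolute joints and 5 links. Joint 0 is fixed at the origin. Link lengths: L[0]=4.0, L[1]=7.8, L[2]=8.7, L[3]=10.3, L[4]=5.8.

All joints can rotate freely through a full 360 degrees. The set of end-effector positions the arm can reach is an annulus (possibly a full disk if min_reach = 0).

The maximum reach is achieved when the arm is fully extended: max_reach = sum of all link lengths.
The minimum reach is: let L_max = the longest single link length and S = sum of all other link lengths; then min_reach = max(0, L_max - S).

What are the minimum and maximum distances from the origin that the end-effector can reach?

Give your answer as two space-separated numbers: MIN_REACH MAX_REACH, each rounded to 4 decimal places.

Link lengths: [4.0, 7.8, 8.7, 10.3, 5.8]
max_reach = 4 + 7.8 + 8.7 + 10.3 + 5.8 = 36.6
L_max = max([4.0, 7.8, 8.7, 10.3, 5.8]) = 10.3
S (sum of others) = 36.6 - 10.3 = 26.3
min_reach = max(0, 10.3 - 26.3) = max(0, -16) = 0

Answer: 0.0000 36.6000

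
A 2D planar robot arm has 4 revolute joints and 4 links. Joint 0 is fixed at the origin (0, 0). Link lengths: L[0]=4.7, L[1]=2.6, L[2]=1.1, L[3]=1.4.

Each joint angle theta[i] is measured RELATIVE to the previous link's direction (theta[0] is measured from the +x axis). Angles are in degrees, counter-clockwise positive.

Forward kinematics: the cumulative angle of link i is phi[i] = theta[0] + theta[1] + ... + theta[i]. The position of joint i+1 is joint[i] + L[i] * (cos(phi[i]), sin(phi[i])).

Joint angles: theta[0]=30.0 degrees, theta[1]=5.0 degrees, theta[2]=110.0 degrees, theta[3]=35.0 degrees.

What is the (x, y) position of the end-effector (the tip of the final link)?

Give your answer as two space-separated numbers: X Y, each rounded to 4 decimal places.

Answer: 3.8990 4.4722

Derivation:
joint[0] = (0.0000, 0.0000)  (base)
link 0: phi[0] = 30 = 30 deg
  cos(30 deg) = 0.8660, sin(30 deg) = 0.5000
  joint[1] = (0.0000, 0.0000) + 4.7 * (0.8660, 0.5000) = (0.0000 + 4.0703, 0.0000 + 2.3500) = (4.0703, 2.3500)
link 1: phi[1] = 30 + 5 = 35 deg
  cos(35 deg) = 0.8192, sin(35 deg) = 0.5736
  joint[2] = (4.0703, 2.3500) + 2.6 * (0.8192, 0.5736) = (4.0703 + 2.1298, 2.3500 + 1.4913) = (6.2001, 3.8413)
link 2: phi[2] = 30 + 5 + 110 = 145 deg
  cos(145 deg) = -0.8192, sin(145 deg) = 0.5736
  joint[3] = (6.2001, 3.8413) + 1.1 * (-0.8192, 0.5736) = (6.2001 + -0.9011, 3.8413 + 0.6309) = (5.2990, 4.4722)
link 3: phi[3] = 30 + 5 + 110 + 35 = 180 deg
  cos(180 deg) = -1.0000, sin(180 deg) = 0.0000
  joint[4] = (5.2990, 4.4722) + 1.4 * (-1.0000, 0.0000) = (5.2990 + -1.4000, 4.4722 + 0.0000) = (3.8990, 4.4722)
End effector: (3.8990, 4.4722)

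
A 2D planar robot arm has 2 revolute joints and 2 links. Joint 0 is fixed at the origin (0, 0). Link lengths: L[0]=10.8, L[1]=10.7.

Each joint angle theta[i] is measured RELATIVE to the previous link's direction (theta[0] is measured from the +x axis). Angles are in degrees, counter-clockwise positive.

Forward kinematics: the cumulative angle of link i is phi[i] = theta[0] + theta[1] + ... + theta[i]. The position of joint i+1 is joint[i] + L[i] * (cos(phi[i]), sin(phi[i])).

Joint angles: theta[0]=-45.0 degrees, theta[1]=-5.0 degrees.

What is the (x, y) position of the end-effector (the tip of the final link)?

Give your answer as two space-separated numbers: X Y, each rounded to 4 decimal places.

Answer: 14.5146 -15.8334

Derivation:
joint[0] = (0.0000, 0.0000)  (base)
link 0: phi[0] = -45 = -45 deg
  cos(-45 deg) = 0.7071, sin(-45 deg) = -0.7071
  joint[1] = (0.0000, 0.0000) + 10.8 * (0.7071, -0.7071) = (0.0000 + 7.6368, 0.0000 + -7.6368) = (7.6368, -7.6368)
link 1: phi[1] = -45 + -5 = -50 deg
  cos(-50 deg) = 0.6428, sin(-50 deg) = -0.7660
  joint[2] = (7.6368, -7.6368) + 10.7 * (0.6428, -0.7660) = (7.6368 + 6.8778, -7.6368 + -8.1967) = (14.5146, -15.8334)
End effector: (14.5146, -15.8334)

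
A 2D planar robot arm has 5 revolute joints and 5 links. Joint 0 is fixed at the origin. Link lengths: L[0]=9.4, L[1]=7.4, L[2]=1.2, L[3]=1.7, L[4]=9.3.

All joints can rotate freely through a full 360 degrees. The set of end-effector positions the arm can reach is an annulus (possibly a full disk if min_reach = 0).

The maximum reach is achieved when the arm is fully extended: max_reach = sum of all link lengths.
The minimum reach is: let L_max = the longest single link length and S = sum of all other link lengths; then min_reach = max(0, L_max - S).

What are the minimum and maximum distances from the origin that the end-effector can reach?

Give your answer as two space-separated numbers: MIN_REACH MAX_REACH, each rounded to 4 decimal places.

Answer: 0.0000 29.0000

Derivation:
Link lengths: [9.4, 7.4, 1.2, 1.7, 9.3]
max_reach = 9.4 + 7.4 + 1.2 + 1.7 + 9.3 = 29
L_max = max([9.4, 7.4, 1.2, 1.7, 9.3]) = 9.4
S (sum of others) = 29 - 9.4 = 19.6
min_reach = max(0, 9.4 - 19.6) = max(0, -10.2) = 0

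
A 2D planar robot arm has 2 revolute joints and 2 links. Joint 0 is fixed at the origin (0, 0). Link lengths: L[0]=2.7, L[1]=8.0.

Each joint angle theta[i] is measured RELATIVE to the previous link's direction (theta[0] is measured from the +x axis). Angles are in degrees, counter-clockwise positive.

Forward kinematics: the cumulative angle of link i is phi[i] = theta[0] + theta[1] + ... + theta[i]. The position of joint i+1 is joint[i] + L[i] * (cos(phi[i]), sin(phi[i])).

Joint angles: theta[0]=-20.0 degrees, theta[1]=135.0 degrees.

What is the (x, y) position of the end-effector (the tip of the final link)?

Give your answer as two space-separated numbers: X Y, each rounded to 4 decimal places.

joint[0] = (0.0000, 0.0000)  (base)
link 0: phi[0] = -20 = -20 deg
  cos(-20 deg) = 0.9397, sin(-20 deg) = -0.3420
  joint[1] = (0.0000, 0.0000) + 2.7 * (0.9397, -0.3420) = (0.0000 + 2.5372, 0.0000 + -0.9235) = (2.5372, -0.9235)
link 1: phi[1] = -20 + 135 = 115 deg
  cos(115 deg) = -0.4226, sin(115 deg) = 0.9063
  joint[2] = (2.5372, -0.9235) + 8 * (-0.4226, 0.9063) = (2.5372 + -3.3809, -0.9235 + 7.2505) = (-0.8438, 6.3270)
End effector: (-0.8438, 6.3270)

Answer: -0.8438 6.3270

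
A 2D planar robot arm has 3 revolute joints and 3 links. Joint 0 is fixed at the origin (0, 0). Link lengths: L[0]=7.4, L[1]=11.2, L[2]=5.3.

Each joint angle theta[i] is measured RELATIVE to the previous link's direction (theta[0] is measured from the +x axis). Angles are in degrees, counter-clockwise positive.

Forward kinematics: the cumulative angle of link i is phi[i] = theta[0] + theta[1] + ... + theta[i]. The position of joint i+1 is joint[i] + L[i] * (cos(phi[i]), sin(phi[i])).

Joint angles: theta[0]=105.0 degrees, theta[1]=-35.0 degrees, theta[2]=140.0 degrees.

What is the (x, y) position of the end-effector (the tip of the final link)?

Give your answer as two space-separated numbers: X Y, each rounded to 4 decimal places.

joint[0] = (0.0000, 0.0000)  (base)
link 0: phi[0] = 105 = 105 deg
  cos(105 deg) = -0.2588, sin(105 deg) = 0.9659
  joint[1] = (0.0000, 0.0000) + 7.4 * (-0.2588, 0.9659) = (0.0000 + -1.9153, 0.0000 + 7.1479) = (-1.9153, 7.1479)
link 1: phi[1] = 105 + -35 = 70 deg
  cos(70 deg) = 0.3420, sin(70 deg) = 0.9397
  joint[2] = (-1.9153, 7.1479) + 11.2 * (0.3420, 0.9397) = (-1.9153 + 3.8306, 7.1479 + 10.5246) = (1.9154, 17.6724)
link 2: phi[2] = 105 + -35 + 140 = 210 deg
  cos(210 deg) = -0.8660, sin(210 deg) = -0.5000
  joint[3] = (1.9154, 17.6724) + 5.3 * (-0.8660, -0.5000) = (1.9154 + -4.5899, 17.6724 + -2.6500) = (-2.6746, 15.0224)
End effector: (-2.6746, 15.0224)

Answer: -2.6746 15.0224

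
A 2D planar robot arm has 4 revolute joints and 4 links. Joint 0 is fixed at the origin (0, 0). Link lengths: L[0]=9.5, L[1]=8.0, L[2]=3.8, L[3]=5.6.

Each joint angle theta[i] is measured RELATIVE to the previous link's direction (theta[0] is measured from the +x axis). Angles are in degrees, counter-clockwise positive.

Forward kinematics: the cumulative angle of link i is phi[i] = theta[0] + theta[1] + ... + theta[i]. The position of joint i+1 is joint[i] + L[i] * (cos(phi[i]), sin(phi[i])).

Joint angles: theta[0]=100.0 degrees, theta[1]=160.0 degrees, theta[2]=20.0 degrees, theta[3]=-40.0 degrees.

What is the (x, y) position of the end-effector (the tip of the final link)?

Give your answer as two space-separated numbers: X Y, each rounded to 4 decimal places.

Answer: -5.1790 -7.1148

Derivation:
joint[0] = (0.0000, 0.0000)  (base)
link 0: phi[0] = 100 = 100 deg
  cos(100 deg) = -0.1736, sin(100 deg) = 0.9848
  joint[1] = (0.0000, 0.0000) + 9.5 * (-0.1736, 0.9848) = (0.0000 + -1.6497, 0.0000 + 9.3557) = (-1.6497, 9.3557)
link 1: phi[1] = 100 + 160 = 260 deg
  cos(260 deg) = -0.1736, sin(260 deg) = -0.9848
  joint[2] = (-1.6497, 9.3557) + 8 * (-0.1736, -0.9848) = (-1.6497 + -1.3892, 9.3557 + -7.8785) = (-3.0388, 1.4772)
link 2: phi[2] = 100 + 160 + 20 = 280 deg
  cos(280 deg) = 0.1736, sin(280 deg) = -0.9848
  joint[3] = (-3.0388, 1.4772) + 3.8 * (0.1736, -0.9848) = (-3.0388 + 0.6599, 1.4772 + -3.7423) = (-2.3790, -2.2651)
link 3: phi[3] = 100 + 160 + 20 + -40 = 240 deg
  cos(240 deg) = -0.5000, sin(240 deg) = -0.8660
  joint[4] = (-2.3790, -2.2651) + 5.6 * (-0.5000, -0.8660) = (-2.3790 + -2.8000, -2.2651 + -4.8497) = (-5.1790, -7.1148)
End effector: (-5.1790, -7.1148)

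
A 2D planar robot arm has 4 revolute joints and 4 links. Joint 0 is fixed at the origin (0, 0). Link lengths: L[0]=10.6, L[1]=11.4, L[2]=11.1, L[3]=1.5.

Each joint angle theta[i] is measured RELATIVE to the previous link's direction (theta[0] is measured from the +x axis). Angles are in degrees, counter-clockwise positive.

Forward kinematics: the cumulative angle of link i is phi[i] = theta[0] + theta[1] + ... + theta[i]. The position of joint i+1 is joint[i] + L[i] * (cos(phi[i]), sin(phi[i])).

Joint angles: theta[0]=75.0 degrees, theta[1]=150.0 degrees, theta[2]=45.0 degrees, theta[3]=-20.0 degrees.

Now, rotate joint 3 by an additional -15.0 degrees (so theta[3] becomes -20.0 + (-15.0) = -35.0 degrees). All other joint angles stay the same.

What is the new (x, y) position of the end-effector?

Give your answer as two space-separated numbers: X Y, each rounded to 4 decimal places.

joint[0] = (0.0000, 0.0000)  (base)
link 0: phi[0] = 75 = 75 deg
  cos(75 deg) = 0.2588, sin(75 deg) = 0.9659
  joint[1] = (0.0000, 0.0000) + 10.6 * (0.2588, 0.9659) = (0.0000 + 2.7435, 0.0000 + 10.2388) = (2.7435, 10.2388)
link 1: phi[1] = 75 + 150 = 225 deg
  cos(225 deg) = -0.7071, sin(225 deg) = -0.7071
  joint[2] = (2.7435, 10.2388) + 11.4 * (-0.7071, -0.7071) = (2.7435 + -8.0610, 10.2388 + -8.0610) = (-5.3175, 2.1778)
link 2: phi[2] = 75 + 150 + 45 = 270 deg
  cos(270 deg) = -0.0000, sin(270 deg) = -1.0000
  joint[3] = (-5.3175, 2.1778) + 11.1 * (-0.0000, -1.0000) = (-5.3175 + -0.0000, 2.1778 + -11.1000) = (-5.3175, -8.9222)
link 3: phi[3] = 75 + 150 + 45 + -35 = 235 deg
  cos(235 deg) = -0.5736, sin(235 deg) = -0.8192
  joint[4] = (-5.3175, -8.9222) + 1.5 * (-0.5736, -0.8192) = (-5.3175 + -0.8604, -8.9222 + -1.2287) = (-6.1779, -10.1509)
End effector: (-6.1779, -10.1509)

Answer: -6.1779 -10.1509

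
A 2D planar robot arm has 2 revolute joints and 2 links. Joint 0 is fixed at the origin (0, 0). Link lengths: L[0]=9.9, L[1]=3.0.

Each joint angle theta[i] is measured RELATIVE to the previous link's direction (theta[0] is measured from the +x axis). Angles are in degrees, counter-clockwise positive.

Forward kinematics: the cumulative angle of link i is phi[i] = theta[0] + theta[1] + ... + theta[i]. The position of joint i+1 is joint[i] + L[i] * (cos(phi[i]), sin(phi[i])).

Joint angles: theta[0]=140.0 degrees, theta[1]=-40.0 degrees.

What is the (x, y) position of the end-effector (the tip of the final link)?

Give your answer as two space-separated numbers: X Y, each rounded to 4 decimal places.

Answer: -8.1048 9.3180

Derivation:
joint[0] = (0.0000, 0.0000)  (base)
link 0: phi[0] = 140 = 140 deg
  cos(140 deg) = -0.7660, sin(140 deg) = 0.6428
  joint[1] = (0.0000, 0.0000) + 9.9 * (-0.7660, 0.6428) = (0.0000 + -7.5838, 0.0000 + 6.3636) = (-7.5838, 6.3636)
link 1: phi[1] = 140 + -40 = 100 deg
  cos(100 deg) = -0.1736, sin(100 deg) = 0.9848
  joint[2] = (-7.5838, 6.3636) + 3 * (-0.1736, 0.9848) = (-7.5838 + -0.5209, 6.3636 + 2.9544) = (-8.1048, 9.3180)
End effector: (-8.1048, 9.3180)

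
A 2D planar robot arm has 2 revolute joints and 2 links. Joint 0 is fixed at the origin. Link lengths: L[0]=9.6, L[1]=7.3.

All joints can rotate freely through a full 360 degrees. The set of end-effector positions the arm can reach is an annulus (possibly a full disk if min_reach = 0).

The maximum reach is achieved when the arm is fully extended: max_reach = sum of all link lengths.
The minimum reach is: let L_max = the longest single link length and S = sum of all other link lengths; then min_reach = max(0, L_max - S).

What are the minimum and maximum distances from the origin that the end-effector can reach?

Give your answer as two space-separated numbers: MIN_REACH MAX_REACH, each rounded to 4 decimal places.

Answer: 2.3000 16.9000

Derivation:
Link lengths: [9.6, 7.3]
max_reach = 9.6 + 7.3 = 16.9
L_max = max([9.6, 7.3]) = 9.6
S (sum of others) = 16.9 - 9.6 = 7.3
min_reach = max(0, 9.6 - 7.3) = max(0, 2.3) = 2.3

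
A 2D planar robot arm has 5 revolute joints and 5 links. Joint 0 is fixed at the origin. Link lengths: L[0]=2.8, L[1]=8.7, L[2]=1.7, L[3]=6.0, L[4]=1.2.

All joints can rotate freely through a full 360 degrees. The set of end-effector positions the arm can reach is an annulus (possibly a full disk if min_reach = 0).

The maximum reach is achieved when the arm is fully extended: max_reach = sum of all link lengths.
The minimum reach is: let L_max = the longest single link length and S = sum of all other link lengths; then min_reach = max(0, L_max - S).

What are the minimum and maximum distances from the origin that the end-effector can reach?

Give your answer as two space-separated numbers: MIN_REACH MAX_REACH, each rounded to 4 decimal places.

Answer: 0.0000 20.4000

Derivation:
Link lengths: [2.8, 8.7, 1.7, 6.0, 1.2]
max_reach = 2.8 + 8.7 + 1.7 + 6 + 1.2 = 20.4
L_max = max([2.8, 8.7, 1.7, 6.0, 1.2]) = 8.7
S (sum of others) = 20.4 - 8.7 = 11.7
min_reach = max(0, 8.7 - 11.7) = max(0, -3) = 0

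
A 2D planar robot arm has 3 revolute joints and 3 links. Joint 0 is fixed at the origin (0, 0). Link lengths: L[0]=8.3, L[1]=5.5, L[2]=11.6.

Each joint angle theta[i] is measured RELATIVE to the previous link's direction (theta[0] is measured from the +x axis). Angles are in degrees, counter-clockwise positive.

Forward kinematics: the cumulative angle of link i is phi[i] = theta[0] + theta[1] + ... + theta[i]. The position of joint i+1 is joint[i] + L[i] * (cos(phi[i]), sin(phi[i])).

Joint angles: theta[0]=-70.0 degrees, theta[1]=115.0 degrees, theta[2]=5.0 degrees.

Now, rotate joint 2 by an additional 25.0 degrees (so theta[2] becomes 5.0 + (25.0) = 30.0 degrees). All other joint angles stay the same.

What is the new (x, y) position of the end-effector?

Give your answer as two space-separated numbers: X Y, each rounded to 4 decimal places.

Answer: 9.7302 7.2944

Derivation:
joint[0] = (0.0000, 0.0000)  (base)
link 0: phi[0] = -70 = -70 deg
  cos(-70 deg) = 0.3420, sin(-70 deg) = -0.9397
  joint[1] = (0.0000, 0.0000) + 8.3 * (0.3420, -0.9397) = (0.0000 + 2.8388, 0.0000 + -7.7994) = (2.8388, -7.7994)
link 1: phi[1] = -70 + 115 = 45 deg
  cos(45 deg) = 0.7071, sin(45 deg) = 0.7071
  joint[2] = (2.8388, -7.7994) + 5.5 * (0.7071, 0.7071) = (2.8388 + 3.8891, -7.7994 + 3.8891) = (6.7279, -3.9104)
link 2: phi[2] = -70 + 115 + 30 = 75 deg
  cos(75 deg) = 0.2588, sin(75 deg) = 0.9659
  joint[3] = (6.7279, -3.9104) + 11.6 * (0.2588, 0.9659) = (6.7279 + 3.0023, -3.9104 + 11.2047) = (9.7302, 7.2944)
End effector: (9.7302, 7.2944)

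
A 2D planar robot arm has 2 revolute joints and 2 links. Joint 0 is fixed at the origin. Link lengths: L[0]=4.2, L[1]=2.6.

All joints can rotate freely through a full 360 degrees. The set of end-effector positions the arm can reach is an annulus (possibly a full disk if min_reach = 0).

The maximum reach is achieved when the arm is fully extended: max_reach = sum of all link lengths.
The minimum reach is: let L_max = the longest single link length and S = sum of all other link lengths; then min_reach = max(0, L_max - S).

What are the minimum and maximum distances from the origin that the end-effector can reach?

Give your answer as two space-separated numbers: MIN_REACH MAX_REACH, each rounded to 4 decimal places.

Link lengths: [4.2, 2.6]
max_reach = 4.2 + 2.6 = 6.8
L_max = max([4.2, 2.6]) = 4.2
S (sum of others) = 6.8 - 4.2 = 2.6
min_reach = max(0, 4.2 - 2.6) = max(0, 1.6) = 1.6

Answer: 1.6000 6.8000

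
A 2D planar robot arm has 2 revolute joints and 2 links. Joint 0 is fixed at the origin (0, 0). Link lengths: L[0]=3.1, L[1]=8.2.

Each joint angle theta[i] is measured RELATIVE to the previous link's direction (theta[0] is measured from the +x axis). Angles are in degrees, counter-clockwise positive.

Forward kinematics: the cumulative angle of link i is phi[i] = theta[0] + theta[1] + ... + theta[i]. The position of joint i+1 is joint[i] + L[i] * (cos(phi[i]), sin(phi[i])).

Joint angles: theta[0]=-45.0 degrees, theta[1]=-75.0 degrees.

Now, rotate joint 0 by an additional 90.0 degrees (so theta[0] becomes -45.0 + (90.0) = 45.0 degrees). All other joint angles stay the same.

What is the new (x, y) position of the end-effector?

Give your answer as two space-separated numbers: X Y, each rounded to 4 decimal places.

joint[0] = (0.0000, 0.0000)  (base)
link 0: phi[0] = 45 = 45 deg
  cos(45 deg) = 0.7071, sin(45 deg) = 0.7071
  joint[1] = (0.0000, 0.0000) + 3.1 * (0.7071, 0.7071) = (0.0000 + 2.1920, 0.0000 + 2.1920) = (2.1920, 2.1920)
link 1: phi[1] = 45 + -75 = -30 deg
  cos(-30 deg) = 0.8660, sin(-30 deg) = -0.5000
  joint[2] = (2.1920, 2.1920) + 8.2 * (0.8660, -0.5000) = (2.1920 + 7.1014, 2.1920 + -4.1000) = (9.2934, -1.9080)
End effector: (9.2934, -1.9080)

Answer: 9.2934 -1.9080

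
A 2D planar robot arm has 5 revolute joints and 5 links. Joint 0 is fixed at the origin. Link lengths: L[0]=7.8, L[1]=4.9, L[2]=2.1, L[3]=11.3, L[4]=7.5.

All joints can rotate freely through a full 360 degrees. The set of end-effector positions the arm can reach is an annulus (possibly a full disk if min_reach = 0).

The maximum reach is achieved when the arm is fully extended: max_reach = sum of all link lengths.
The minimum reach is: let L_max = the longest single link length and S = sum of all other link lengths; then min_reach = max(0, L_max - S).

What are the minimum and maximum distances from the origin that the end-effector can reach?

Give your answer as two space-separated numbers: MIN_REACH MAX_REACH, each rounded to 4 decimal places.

Answer: 0.0000 33.6000

Derivation:
Link lengths: [7.8, 4.9, 2.1, 11.3, 7.5]
max_reach = 7.8 + 4.9 + 2.1 + 11.3 + 7.5 = 33.6
L_max = max([7.8, 4.9, 2.1, 11.3, 7.5]) = 11.3
S (sum of others) = 33.6 - 11.3 = 22.3
min_reach = max(0, 11.3 - 22.3) = max(0, -11) = 0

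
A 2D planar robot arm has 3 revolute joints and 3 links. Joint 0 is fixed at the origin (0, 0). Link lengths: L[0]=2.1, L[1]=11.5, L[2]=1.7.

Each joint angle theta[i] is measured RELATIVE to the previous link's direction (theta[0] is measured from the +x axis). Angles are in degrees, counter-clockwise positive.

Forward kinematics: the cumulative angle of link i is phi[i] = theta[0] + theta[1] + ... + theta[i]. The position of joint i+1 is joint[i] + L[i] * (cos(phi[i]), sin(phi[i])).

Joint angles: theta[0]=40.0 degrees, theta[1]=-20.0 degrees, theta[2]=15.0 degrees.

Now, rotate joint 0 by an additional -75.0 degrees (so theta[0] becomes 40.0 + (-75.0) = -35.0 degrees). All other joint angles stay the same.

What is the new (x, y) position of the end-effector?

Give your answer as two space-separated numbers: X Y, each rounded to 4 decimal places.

joint[0] = (0.0000, 0.0000)  (base)
link 0: phi[0] = -35 = -35 deg
  cos(-35 deg) = 0.8192, sin(-35 deg) = -0.5736
  joint[1] = (0.0000, 0.0000) + 2.1 * (0.8192, -0.5736) = (0.0000 + 1.7202, 0.0000 + -1.2045) = (1.7202, -1.2045)
link 1: phi[1] = -35 + -20 = -55 deg
  cos(-55 deg) = 0.5736, sin(-55 deg) = -0.8192
  joint[2] = (1.7202, -1.2045) + 11.5 * (0.5736, -0.8192) = (1.7202 + 6.5961, -1.2045 + -9.4202) = (8.3163, -10.6248)
link 2: phi[2] = -35 + -20 + 15 = -40 deg
  cos(-40 deg) = 0.7660, sin(-40 deg) = -0.6428
  joint[3] = (8.3163, -10.6248) + 1.7 * (0.7660, -0.6428) = (8.3163 + 1.3023, -10.6248 + -1.0927) = (9.6186, -11.7175)
End effector: (9.6186, -11.7175)

Answer: 9.6186 -11.7175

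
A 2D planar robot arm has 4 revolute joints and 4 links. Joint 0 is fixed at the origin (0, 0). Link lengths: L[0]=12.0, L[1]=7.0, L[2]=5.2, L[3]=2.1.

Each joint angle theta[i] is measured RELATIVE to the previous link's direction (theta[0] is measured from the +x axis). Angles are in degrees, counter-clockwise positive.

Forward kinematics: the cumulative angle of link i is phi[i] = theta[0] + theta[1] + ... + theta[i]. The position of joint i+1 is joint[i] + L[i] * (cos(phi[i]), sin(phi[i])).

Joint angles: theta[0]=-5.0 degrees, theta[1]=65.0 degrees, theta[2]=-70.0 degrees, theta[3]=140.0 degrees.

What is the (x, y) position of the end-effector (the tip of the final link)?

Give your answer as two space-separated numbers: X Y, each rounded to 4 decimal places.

joint[0] = (0.0000, 0.0000)  (base)
link 0: phi[0] = -5 = -5 deg
  cos(-5 deg) = 0.9962, sin(-5 deg) = -0.0872
  joint[1] = (0.0000, 0.0000) + 12 * (0.9962, -0.0872) = (0.0000 + 11.9543, 0.0000 + -1.0459) = (11.9543, -1.0459)
link 1: phi[1] = -5 + 65 = 60 deg
  cos(60 deg) = 0.5000, sin(60 deg) = 0.8660
  joint[2] = (11.9543, -1.0459) + 7 * (0.5000, 0.8660) = (11.9543 + 3.5000, -1.0459 + 6.0622) = (15.4543, 5.0163)
link 2: phi[2] = -5 + 65 + -70 = -10 deg
  cos(-10 deg) = 0.9848, sin(-10 deg) = -0.1736
  joint[3] = (15.4543, 5.0163) + 5.2 * (0.9848, -0.1736) = (15.4543 + 5.1210, 5.0163 + -0.9030) = (20.5753, 4.1133)
link 3: phi[3] = -5 + 65 + -70 + 140 = 130 deg
  cos(130 deg) = -0.6428, sin(130 deg) = 0.7660
  joint[4] = (20.5753, 4.1133) + 2.1 * (-0.6428, 0.7660) = (20.5753 + -1.3499, 4.1133 + 1.6087) = (19.2255, 5.7220)
End effector: (19.2255, 5.7220)

Answer: 19.2255 5.7220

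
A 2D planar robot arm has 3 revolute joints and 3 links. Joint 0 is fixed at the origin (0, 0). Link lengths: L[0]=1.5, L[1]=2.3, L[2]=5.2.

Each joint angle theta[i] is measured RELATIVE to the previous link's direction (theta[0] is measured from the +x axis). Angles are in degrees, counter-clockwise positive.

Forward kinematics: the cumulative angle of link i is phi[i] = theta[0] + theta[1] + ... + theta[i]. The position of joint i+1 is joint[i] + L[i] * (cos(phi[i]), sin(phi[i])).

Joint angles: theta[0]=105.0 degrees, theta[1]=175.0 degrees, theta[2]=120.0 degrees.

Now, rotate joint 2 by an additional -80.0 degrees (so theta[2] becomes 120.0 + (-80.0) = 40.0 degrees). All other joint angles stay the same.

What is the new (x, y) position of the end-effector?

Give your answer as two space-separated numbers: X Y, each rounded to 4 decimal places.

joint[0] = (0.0000, 0.0000)  (base)
link 0: phi[0] = 105 = 105 deg
  cos(105 deg) = -0.2588, sin(105 deg) = 0.9659
  joint[1] = (0.0000, 0.0000) + 1.5 * (-0.2588, 0.9659) = (0.0000 + -0.3882, 0.0000 + 1.4489) = (-0.3882, 1.4489)
link 1: phi[1] = 105 + 175 = 280 deg
  cos(280 deg) = 0.1736, sin(280 deg) = -0.9848
  joint[2] = (-0.3882, 1.4489) + 2.3 * (0.1736, -0.9848) = (-0.3882 + 0.3994, 1.4489 + -2.2651) = (0.0112, -0.8162)
link 2: phi[2] = 105 + 175 + 40 = 320 deg
  cos(320 deg) = 0.7660, sin(320 deg) = -0.6428
  joint[3] = (0.0112, -0.8162) + 5.2 * (0.7660, -0.6428) = (0.0112 + 3.9834, -0.8162 + -3.3425) = (3.9946, -4.1587)
End effector: (3.9946, -4.1587)

Answer: 3.9946 -4.1587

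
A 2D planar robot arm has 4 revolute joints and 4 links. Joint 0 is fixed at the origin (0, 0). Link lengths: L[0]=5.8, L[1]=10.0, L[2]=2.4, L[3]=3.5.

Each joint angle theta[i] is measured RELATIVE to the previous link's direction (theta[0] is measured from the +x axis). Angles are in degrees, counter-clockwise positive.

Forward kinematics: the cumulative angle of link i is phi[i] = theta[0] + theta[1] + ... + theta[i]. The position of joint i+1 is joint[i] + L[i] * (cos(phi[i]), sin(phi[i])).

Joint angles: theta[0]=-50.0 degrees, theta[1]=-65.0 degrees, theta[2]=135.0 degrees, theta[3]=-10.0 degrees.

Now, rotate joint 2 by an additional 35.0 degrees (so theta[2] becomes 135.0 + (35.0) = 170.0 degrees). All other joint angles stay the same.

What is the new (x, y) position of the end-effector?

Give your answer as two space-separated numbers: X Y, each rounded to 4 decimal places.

joint[0] = (0.0000, 0.0000)  (base)
link 0: phi[0] = -50 = -50 deg
  cos(-50 deg) = 0.6428, sin(-50 deg) = -0.7660
  joint[1] = (0.0000, 0.0000) + 5.8 * (0.6428, -0.7660) = (0.0000 + 3.7282, 0.0000 + -4.4431) = (3.7282, -4.4431)
link 1: phi[1] = -50 + -65 = -115 deg
  cos(-115 deg) = -0.4226, sin(-115 deg) = -0.9063
  joint[2] = (3.7282, -4.4431) + 10 * (-0.4226, -0.9063) = (3.7282 + -4.2262, -4.4431 + -9.0631) = (-0.4980, -13.5061)
link 2: phi[2] = -50 + -65 + 170 = 55 deg
  cos(55 deg) = 0.5736, sin(55 deg) = 0.8192
  joint[3] = (-0.4980, -13.5061) + 2.4 * (0.5736, 0.8192) = (-0.4980 + 1.3766, -13.5061 + 1.9660) = (0.8786, -11.5402)
link 3: phi[3] = -50 + -65 + 170 + -10 = 45 deg
  cos(45 deg) = 0.7071, sin(45 deg) = 0.7071
  joint[4] = (0.8786, -11.5402) + 3.5 * (0.7071, 0.7071) = (0.8786 + 2.4749, -11.5402 + 2.4749) = (3.3534, -9.0653)
End effector: (3.3534, -9.0653)

Answer: 3.3534 -9.0653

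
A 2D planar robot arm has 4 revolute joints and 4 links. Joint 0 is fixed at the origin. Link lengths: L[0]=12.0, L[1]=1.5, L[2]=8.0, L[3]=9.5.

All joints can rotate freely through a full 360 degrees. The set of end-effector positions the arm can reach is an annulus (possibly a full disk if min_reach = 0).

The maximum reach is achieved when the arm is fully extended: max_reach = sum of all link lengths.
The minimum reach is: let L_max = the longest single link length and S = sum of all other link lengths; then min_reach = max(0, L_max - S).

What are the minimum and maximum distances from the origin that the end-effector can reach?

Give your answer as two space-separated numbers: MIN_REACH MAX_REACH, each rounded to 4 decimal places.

Answer: 0.0000 31.0000

Derivation:
Link lengths: [12.0, 1.5, 8.0, 9.5]
max_reach = 12 + 1.5 + 8 + 9.5 = 31
L_max = max([12.0, 1.5, 8.0, 9.5]) = 12
S (sum of others) = 31 - 12 = 19
min_reach = max(0, 12 - 19) = max(0, -7) = 0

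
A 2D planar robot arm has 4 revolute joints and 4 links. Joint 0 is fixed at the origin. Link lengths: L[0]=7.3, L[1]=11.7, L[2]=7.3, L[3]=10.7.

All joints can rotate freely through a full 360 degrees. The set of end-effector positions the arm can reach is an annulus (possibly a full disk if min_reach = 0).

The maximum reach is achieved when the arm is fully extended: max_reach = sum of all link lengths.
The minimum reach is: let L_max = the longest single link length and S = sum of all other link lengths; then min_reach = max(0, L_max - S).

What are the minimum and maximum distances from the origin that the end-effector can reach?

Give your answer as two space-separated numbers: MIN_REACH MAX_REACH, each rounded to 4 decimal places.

Answer: 0.0000 37.0000

Derivation:
Link lengths: [7.3, 11.7, 7.3, 10.7]
max_reach = 7.3 + 11.7 + 7.3 + 10.7 = 37
L_max = max([7.3, 11.7, 7.3, 10.7]) = 11.7
S (sum of others) = 37 - 11.7 = 25.3
min_reach = max(0, 11.7 - 25.3) = max(0, -13.6) = 0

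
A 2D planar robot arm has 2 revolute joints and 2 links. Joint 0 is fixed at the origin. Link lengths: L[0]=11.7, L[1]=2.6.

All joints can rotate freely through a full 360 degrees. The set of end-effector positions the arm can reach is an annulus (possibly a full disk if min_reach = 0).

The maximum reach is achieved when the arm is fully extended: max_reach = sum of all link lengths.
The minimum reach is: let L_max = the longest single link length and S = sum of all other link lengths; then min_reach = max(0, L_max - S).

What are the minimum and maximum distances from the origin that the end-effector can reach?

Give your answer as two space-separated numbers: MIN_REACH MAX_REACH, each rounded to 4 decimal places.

Answer: 9.1000 14.3000

Derivation:
Link lengths: [11.7, 2.6]
max_reach = 11.7 + 2.6 = 14.3
L_max = max([11.7, 2.6]) = 11.7
S (sum of others) = 14.3 - 11.7 = 2.6
min_reach = max(0, 11.7 - 2.6) = max(0, 9.1) = 9.1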